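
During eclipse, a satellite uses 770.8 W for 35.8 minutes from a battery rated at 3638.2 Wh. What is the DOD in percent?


E_used = P * t / 60 = 770.8 * 35.8 / 60 = 459.9107 Wh
DOD = E_used / E_total * 100 = 459.9107 / 3638.2 * 100
DOD = 12.6412 %

12.6412 %


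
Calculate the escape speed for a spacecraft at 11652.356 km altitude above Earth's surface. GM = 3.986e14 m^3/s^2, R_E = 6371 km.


r = 6371.0 + 11652.356 = 18023.3560 km = 1.8023356e+07 m
v_esc = sqrt(2*mu/r) = sqrt(2*3.986e14 / 1.8023356e+07)
v_esc = 6650.6764 m/s = 6.6507 km/s

6.6507 km/s


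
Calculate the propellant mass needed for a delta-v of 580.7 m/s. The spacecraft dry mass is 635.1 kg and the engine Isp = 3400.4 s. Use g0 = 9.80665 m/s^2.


ve = Isp * g0 = 3400.4 * 9.80665 = 33346.532660 m/s
mass ratio = exp(dv/ve) = exp(580.7/33346.532660) = 1.01756661
m_prop = m_dry * (mr - 1) = 635.1 * (1.01756661 - 1)
m_prop = 11.1566 kg

11.1566 kg


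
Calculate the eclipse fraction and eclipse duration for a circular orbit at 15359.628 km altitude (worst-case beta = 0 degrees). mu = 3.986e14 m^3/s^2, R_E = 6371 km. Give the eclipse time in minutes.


r = 21730.6280 km
T = 531.3350 min
Eclipse fraction = arcsin(R_E/r)/pi = arcsin(6371.0000/21730.6280)/pi
= arcsin(0.2931807)/pi = 0.09471375
Eclipse duration = 0.09471375 * 531.3350 = 50.3247 min

50.3247 minutes


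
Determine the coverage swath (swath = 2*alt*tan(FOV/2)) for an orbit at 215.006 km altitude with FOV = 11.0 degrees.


FOV = 11.0 deg = 0.1919862 rad
swath = 2 * alt * tan(FOV/2) = 2 * 215.006 * tan(0.09599311)
swath = 2 * 215.006 * 0.09628905
swath = 41.4054 km

41.4054 km


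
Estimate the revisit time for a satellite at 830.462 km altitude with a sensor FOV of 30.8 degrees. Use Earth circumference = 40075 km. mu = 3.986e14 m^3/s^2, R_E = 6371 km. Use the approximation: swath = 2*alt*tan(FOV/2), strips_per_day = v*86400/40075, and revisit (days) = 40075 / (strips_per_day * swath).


swath = 2*830.462*tan(0.2687807) = 457.4947 km
v = sqrt(mu/r) = 7439.7495 m/s = 7.4397 km/s
strips/day = v*86400/40075 = 7.4397*86400/40075 = 16.0398
coverage/day = strips * swath = 16.0398 * 457.4947 = 7338.1161 km
revisit = 40075 / 7338.1161 = 5.4612 days

5.4612 days


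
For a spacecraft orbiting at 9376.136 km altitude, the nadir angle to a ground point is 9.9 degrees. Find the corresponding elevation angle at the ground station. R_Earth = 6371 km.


r = R_E + alt = 15747.1360 km
Law of sines in the satellite / Earth-center / ground-point triangle:
  sin(nadir)/R_E = sin(90 + el)/r  =>  cos(el) = (r/R_E)*sin(nadir)
cos(el) = (15747.1360 / 6371.0000) * sin(9.9 deg) = 0.4249554
el = arccos(0.4249554) = 64.8522 deg
(Earth-central angle = 90 - nadir - el = 15.2478 deg)

64.8522 degrees


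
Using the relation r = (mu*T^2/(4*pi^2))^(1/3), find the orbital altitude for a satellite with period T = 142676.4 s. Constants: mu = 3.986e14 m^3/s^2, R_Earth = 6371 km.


T = 142676.4 s
r = (mu*T^2/(4*pi^2))^(1/3) = (3.986e14 * 142676.4^2 / (4*pi^2))^(1/3)
r = 5.9014756e+07 m = 59014.7558 km
alt = r - R_E = 59014.7558 - 6371 = 52643.7558 km

52643.7558 km


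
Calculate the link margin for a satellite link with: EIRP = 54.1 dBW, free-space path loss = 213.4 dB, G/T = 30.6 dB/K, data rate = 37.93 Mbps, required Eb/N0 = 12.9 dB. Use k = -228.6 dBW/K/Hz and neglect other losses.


C/N0 = EIRP - FSPL + G/T - k = 54.1 - 213.4 + 30.6 - (-228.6)
C/N0 = 99.9000 dB-Hz
R_b = 37.93 Mbps = 3.793e+07 bps -> 10*log10(R_b) = 75.7898 dB-Hz
Eb/N0 = C/N0 - 10*log10(R_b) = 99.9000 - 75.7898 = 24.1102 dB
Margin = Eb/N0 - Eb/N0_req = 24.1102 - 12.9 = 11.2102 dB (link closes)

11.2102 dB


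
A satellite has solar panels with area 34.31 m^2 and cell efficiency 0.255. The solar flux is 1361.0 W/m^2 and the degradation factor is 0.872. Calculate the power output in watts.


P = area * eta * S * degradation
P = 34.31 * 0.255 * 1361.0 * 0.872
P = 10383.3025 W

10383.3025 W


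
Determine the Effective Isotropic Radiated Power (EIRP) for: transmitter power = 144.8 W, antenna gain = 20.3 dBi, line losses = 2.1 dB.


Pt = 144.8 W = 21.6077 dBW
EIRP = Pt_dBW + Gt - losses = 21.6077 + 20.3 - 2.1 = 39.8077 dBW

39.8077 dBW


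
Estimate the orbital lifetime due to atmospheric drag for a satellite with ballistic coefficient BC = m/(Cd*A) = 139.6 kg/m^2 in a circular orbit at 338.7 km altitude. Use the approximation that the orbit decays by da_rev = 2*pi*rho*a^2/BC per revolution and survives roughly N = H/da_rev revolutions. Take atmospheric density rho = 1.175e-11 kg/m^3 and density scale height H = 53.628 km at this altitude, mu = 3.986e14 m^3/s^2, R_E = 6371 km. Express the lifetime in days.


a = R_E + alt = 6709.7000 km = 6.7097e+06 m
da_rev = 2*pi*rho*a^2/BC = 2*pi*1.175e-11*(6.7097e+06)^2/139.6 = 23.808856 m per revolution
N = H/da_rev = 53628.0000 m / 23.808856 m = 2252.4392 revolutions
P = 2*pi*sqrt(a^3/mu) = 5469.7298 s
lifetime = N*P = 2252.4392 * 5469.7298 = 1.2320234e+07 s = 142.5953 days

142.5953 days


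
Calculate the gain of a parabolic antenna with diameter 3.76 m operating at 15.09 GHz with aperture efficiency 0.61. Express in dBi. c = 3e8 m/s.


lambda = c/f = 3e8 / 1.509e+10 = 0.01988072 m
G = eta*(pi*D/lambda)^2 = 0.61*(pi*3.76/0.01988072)^2
G = 215348.1972 (linear)
G = 10*log10(215348.1972) = 53.3314 dBi

53.3314 dBi


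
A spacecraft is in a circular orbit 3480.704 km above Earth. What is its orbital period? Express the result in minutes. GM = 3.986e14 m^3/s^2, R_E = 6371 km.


r = 9851.7040 km = 9.851704e+06 m
T = 2*pi*sqrt(r^3/mu) = 2*pi*sqrt(9.5616769e+20 / 3.986e14)
T = 9731.4656 s = 162.1911 min

162.1911 minutes


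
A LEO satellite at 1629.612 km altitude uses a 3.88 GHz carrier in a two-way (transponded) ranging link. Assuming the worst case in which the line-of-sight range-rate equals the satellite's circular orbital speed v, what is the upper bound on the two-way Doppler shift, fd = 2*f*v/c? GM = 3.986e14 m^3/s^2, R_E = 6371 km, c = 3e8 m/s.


r = 8.000612e+06 m
v = sqrt(mu/r) = 7058.4126 m/s (worst-case radial velocity)
f = 3.88 GHz = 3.88e+09 Hz
fd = 2*f*v/c = 2*3.88e+09*7058.4126/3.0e+08
fd = 182577.6064 Hz

182577.6064 Hz


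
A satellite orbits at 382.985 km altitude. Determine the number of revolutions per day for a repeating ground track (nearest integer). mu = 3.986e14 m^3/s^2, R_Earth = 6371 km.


r = 6.753985e+06 m
T = 2*pi*sqrt(r^3/mu) = 5523.9706 s = 92.0662 min
revs/day = 1440 / 92.0662 = 15.6409
Rounded: 16 revolutions per day

16 revolutions per day


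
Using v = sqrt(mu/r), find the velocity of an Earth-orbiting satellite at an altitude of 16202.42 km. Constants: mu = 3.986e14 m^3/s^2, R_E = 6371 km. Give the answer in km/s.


r = R_E + alt = 6371.0 + 16202.42 = 22573.4200 km = 2.257342e+07 m
v = sqrt(mu/r) = sqrt(3.986e14 / 2.257342e+07) = 4202.1347 m/s = 4.2021 km/s

4.2021 km/s


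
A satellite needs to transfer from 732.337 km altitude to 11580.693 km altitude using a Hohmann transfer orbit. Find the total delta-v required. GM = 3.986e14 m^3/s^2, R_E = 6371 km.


r1 = 7103.3370 km = 7.103337e+06 m
r2 = 17951.6930 km = 1.7951693e+07 m
dv1 = sqrt(mu/r1)*(sqrt(2*r2/(r1+r2)) - 1) = 1476.2577 m/s
dv2 = sqrt(mu/r2)*(1 - sqrt(2*r1/(r1+r2))) = 1163.8618 m/s
total dv = |dv1| + |dv2| = 1476.2577 + 1163.8618 = 2640.1195 m/s = 2.6401 km/s

2.6401 km/s


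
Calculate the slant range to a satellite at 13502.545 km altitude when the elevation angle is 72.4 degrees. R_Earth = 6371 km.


h = 13502.545 km, el = 72.4 deg
d = -R_E*sin(el) + sqrt((R_E*sin(el))^2 + 2*R_E*h + h^2)
d = -6371.0000*sin(1.2636) + sqrt((6371.0000*0.9531907)^2 + 2*6371.0000*13502.545 + 13502.545^2)
d = 13707.1813 km

13707.1813 km


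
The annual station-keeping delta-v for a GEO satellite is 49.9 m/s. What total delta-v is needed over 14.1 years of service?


dV = rate * years = 49.9 * 14.1
dV = 703.5900 m/s

703.5900 m/s


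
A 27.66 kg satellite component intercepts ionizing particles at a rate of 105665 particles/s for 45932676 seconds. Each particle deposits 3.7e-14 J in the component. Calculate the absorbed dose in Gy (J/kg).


Total energy deposited = rate * time * E_per
  = 105665 * 45932676 * 3.7e-14 = 0.1795786 J
Dose = E_total / mass = 0.1795786 / 27.66
Dose = 0.006492358 Gy

0.0065 Gy


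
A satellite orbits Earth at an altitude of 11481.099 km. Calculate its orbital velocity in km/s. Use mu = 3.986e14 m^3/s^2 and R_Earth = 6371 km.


r = R_E + alt = 6371.0 + 11481.099 = 17852.0990 km = 1.7852099e+07 m
v = sqrt(mu/r) = sqrt(3.986e14 / 1.7852099e+07) = 4725.2414 m/s = 4.7252 km/s

4.7252 km/s


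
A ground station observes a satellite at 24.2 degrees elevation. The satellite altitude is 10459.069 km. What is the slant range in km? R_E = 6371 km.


h = 10459.069 km, el = 24.2 deg
d = -R_E*sin(el) + sqrt((R_E*sin(el))^2 + 2*R_E*h + h^2)
d = -6371.0000*sin(0.4223697) + sqrt((6371.0000*0.409923)^2 + 2*6371.0000*10459.069 + 10459.069^2)
d = 13183.3840 km

13183.3840 km


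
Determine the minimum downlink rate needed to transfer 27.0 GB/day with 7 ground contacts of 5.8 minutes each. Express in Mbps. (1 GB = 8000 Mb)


total contact time = 7 * 5.8 * 60 = 2436.0000 s
data = 27.0 GB = 216000.0000 Mb
rate = 216000.0000 / 2436.0000 = 88.6700 Mbps

88.6700 Mbps


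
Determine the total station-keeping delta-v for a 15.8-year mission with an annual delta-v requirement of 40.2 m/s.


dV = rate * years = 40.2 * 15.8
dV = 635.1600 m/s

635.1600 m/s


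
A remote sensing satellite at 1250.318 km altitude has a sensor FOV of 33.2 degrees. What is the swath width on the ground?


FOV = 33.2 deg = 0.5794493 rad
swath = 2 * alt * tan(FOV/2) = 2 * 1250.318 * tan(0.2897247)
swath = 2 * 1250.318 * 0.2981129
swath = 745.4720 km

745.4720 km


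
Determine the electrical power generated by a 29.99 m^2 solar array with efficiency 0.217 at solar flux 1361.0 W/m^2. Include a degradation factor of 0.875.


P = area * eta * S * degradation
P = 29.99 * 0.217 * 1361.0 * 0.875
P = 7750.0121 W

7750.0121 W


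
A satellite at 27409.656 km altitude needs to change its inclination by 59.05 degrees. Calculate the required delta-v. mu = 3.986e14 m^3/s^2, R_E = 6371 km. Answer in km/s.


r = 33780.6560 km = 3.3780656e+07 m
V = sqrt(mu/r) = 3435.0622 m/s
di = 59.05 deg = 1.0306 rad
dV = 2*V*sin(di/2) = 2*3435.0622*sin(0.5153085)
dV = 3385.6198 m/s = 3.3856 km/s

3.3856 km/s


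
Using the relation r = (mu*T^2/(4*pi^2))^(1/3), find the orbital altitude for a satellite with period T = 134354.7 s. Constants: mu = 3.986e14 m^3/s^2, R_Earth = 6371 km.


T = 134354.7 s
r = (mu*T^2/(4*pi^2))^(1/3) = (3.986e14 * 134354.7^2 / (4*pi^2))^(1/3)
r = 5.6697133e+07 m = 56697.1325 km
alt = r - R_E = 56697.1325 - 6371 = 50326.1325 km

50326.1325 km


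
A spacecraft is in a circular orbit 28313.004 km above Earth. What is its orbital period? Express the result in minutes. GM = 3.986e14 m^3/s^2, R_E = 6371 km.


r = 34684.0040 km = 3.4684004e+07 m
T = 2*pi*sqrt(r^3/mu) = 2*pi*sqrt(4.1724168e+22 / 3.986e14)
T = 64284.3212 s = 1071.4054 min

1071.4054 minutes


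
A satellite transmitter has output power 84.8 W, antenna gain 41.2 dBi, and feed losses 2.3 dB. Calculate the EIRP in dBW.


Pt = 84.8 W = 19.2840 dBW
EIRP = Pt_dBW + Gt - losses = 19.2840 + 41.2 - 2.3 = 58.1840 dBW

58.1840 dBW


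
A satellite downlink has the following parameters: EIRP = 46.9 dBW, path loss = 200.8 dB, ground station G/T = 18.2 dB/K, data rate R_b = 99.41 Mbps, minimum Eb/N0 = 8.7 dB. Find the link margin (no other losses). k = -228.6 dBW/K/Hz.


C/N0 = EIRP - FSPL + G/T - k = 46.9 - 200.8 + 18.2 - (-228.6)
C/N0 = 92.9000 dB-Hz
R_b = 99.41 Mbps = 9.941e+07 bps -> 10*log10(R_b) = 79.9743 dB-Hz
Eb/N0 = C/N0 - 10*log10(R_b) = 92.9000 - 79.9743 = 12.9257 dB
Margin = Eb/N0 - Eb/N0_req = 12.9257 - 8.7 = 4.2257 dB (link closes)

4.2257 dB


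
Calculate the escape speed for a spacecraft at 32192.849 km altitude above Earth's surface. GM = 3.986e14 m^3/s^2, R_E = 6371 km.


r = 6371.0 + 32192.849 = 38563.8490 km = 3.8563849e+07 m
v_esc = sqrt(2*mu/r) = sqrt(2*3.986e14 / 3.8563849e+07)
v_esc = 4546.6703 m/s = 4.5467 km/s

4.5467 km/s


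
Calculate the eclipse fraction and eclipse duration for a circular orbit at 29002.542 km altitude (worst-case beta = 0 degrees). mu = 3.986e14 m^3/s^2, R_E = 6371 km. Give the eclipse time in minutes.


r = 35373.5420 km
T = 1103.5139 min
Eclipse fraction = arcsin(R_E/r)/pi = arcsin(6371.0000/35373.5420)/pi
= arcsin(0.1801064)/pi = 0.0576442
Eclipse duration = 0.0576442 * 1103.5139 = 63.6112 min

63.6112 minutes


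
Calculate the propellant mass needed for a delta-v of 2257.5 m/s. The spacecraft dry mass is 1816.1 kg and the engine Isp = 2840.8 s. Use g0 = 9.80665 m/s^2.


ve = Isp * g0 = 2840.8 * 9.80665 = 27858.731320 m/s
mass ratio = exp(dv/ve) = exp(2257.5/27858.731320) = 1.08440759
m_prop = m_dry * (mr - 1) = 1816.1 * (1.08440759 - 1)
m_prop = 153.2926 kg

153.2926 kg


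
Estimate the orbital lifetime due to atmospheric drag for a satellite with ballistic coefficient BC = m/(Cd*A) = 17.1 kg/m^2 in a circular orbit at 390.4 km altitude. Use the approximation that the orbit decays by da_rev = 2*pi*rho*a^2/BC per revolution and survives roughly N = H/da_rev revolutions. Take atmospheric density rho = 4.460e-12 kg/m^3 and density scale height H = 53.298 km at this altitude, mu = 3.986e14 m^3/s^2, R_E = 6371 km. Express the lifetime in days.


a = R_E + alt = 6761.4000 km = 6.7614e+06 m
da_rev = 2*pi*rho*a^2/BC = 2*pi*4.460e-12*(6.7614e+06)^2/17.1 = 74.918983 m per revolution
N = H/da_rev = 53298.0000 m / 74.918983 m = 711.4085 revolutions
P = 2*pi*sqrt(a^3/mu) = 5533.0700 s
lifetime = N*P = 711.4085 * 5533.0700 = 3.9362729e+06 s = 45.5587 days

45.5587 days


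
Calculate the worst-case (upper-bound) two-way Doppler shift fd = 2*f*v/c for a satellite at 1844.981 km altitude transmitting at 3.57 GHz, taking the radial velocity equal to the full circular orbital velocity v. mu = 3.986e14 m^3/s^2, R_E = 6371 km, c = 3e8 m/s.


r = 8.215981e+06 m
v = sqrt(mu/r) = 6965.2857 m/s (worst-case radial velocity)
f = 3.57 GHz = 3.57e+09 Hz
fd = 2*f*v/c = 2*3.57e+09*6965.2857/3.0e+08
fd = 165773.7993 Hz

165773.7993 Hz


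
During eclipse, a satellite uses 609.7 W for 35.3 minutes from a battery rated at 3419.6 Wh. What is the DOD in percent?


E_used = P * t / 60 = 609.7 * 35.3 / 60 = 358.7068 Wh
DOD = E_used / E_total * 100 = 358.7068 / 3419.6 * 100
DOD = 10.4897 %

10.4897 %


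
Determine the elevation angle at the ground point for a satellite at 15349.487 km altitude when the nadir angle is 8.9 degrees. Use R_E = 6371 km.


r = R_E + alt = 21720.4870 km
Law of sines in the satellite / Earth-center / ground-point triangle:
  sin(nadir)/R_E = sin(90 + el)/r  =>  cos(el) = (r/R_E)*sin(nadir)
cos(el) = (21720.4870 / 6371.0000) * sin(8.9 deg) = 0.5274502
el = arccos(0.5274502) = 58.1667 deg
(Earth-central angle = 90 - nadir - el = 22.9333 deg)

58.1667 degrees


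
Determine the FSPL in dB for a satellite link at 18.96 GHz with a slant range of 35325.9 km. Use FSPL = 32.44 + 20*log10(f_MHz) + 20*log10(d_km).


f = 18.96 GHz = 18960.0000 MHz
d = 35325.9 km
FSPL = 32.44 + 20*log10(18960.0000) + 20*log10(35325.9)
FSPL = 32.44 + 85.5568 + 90.9619
FSPL = 208.9586 dB

208.9586 dB


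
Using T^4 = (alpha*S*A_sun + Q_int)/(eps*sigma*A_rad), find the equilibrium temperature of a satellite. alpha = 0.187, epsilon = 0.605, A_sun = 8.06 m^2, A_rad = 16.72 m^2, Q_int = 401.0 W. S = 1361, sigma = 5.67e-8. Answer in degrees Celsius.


Numerator = alpha*S*A_sun + Q_int = 0.187*1361*8.06 + 401.0 = 2452.3264 W
Denominator = eps*sigma*A_rad = 0.605*5.67e-8*16.72 = 5.7355452e-07 W/K^4
T^4 = 4.275664e+09 K^4
T = 255.7119 K = -17.4381 C

-17.4381 degrees Celsius


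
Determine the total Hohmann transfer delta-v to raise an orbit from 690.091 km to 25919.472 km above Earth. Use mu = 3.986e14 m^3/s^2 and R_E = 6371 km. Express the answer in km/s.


r1 = 7061.0910 km = 7.061091e+06 m
r2 = 32290.4720 km = 3.2290472e+07 m
dv1 = sqrt(mu/r1)*(sqrt(2*r2/(r1+r2)) - 1) = 2111.7362 m/s
dv2 = sqrt(mu/r2)*(1 - sqrt(2*r1/(r1+r2))) = 1408.6771 m/s
total dv = |dv1| + |dv2| = 2111.7362 + 1408.6771 = 3520.4133 m/s = 3.5204 km/s

3.5204 km/s


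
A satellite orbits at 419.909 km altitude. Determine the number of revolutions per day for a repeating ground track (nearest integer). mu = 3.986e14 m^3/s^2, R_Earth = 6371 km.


r = 6.790909e+06 m
T = 2*pi*sqrt(r^3/mu) = 5569.3317 s = 92.8222 min
revs/day = 1440 / 92.8222 = 15.5135
Rounded: 16 revolutions per day

16 revolutions per day


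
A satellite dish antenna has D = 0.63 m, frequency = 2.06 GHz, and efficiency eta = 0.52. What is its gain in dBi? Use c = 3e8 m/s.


lambda = c/f = 3e8 / 2.06e+09 = 0.1456311 m
G = eta*(pi*D/lambda)^2 = 0.52*(pi*0.63/0.1456311)^2
G = 96.0453 (linear)
G = 10*log10(96.0453) = 19.8248 dBi

19.8248 dBi


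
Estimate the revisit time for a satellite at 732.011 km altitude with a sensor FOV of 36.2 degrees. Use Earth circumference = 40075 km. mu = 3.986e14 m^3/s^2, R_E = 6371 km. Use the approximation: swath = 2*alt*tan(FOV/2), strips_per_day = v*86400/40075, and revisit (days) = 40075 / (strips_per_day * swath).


swath = 2*732.011*tan(0.3159046) = 478.5161 km
v = sqrt(mu/r) = 7491.1312 m/s = 7.4911 km/s
strips/day = v*86400/40075 = 7.4911*86400/40075 = 16.1506
coverage/day = strips * swath = 16.1506 * 478.5161 = 7728.3043 km
revisit = 40075 / 7728.3043 = 5.1855 days

5.1855 days


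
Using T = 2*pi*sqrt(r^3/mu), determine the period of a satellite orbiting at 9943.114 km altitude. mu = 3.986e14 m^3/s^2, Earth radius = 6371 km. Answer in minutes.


r = 16314.1140 km = 1.6314114e+07 m
T = 2*pi*sqrt(r^3/mu) = 2*pi*sqrt(4.3420066e+21 / 3.986e14)
T = 20737.5029 s = 345.6250 min

345.6250 minutes


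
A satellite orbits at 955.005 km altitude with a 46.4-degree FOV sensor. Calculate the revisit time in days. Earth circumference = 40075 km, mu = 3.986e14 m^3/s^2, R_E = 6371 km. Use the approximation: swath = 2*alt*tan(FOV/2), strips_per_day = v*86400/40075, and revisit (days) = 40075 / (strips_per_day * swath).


swath = 2*955.005*tan(0.4049164) = 818.6313 km
v = sqrt(mu/r) = 7376.2400 m/s = 7.3762 km/s
strips/day = v*86400/40075 = 7.3762*86400/40075 = 15.9029
coverage/day = strips * swath = 15.9029 * 818.6313 = 13018.5800 km
revisit = 40075 / 13018.5800 = 3.0783 days

3.0783 days


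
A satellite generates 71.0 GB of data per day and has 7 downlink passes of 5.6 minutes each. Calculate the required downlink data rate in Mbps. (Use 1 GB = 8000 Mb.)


total contact time = 7 * 5.6 * 60 = 2352.0000 s
data = 71.0 GB = 568000.0000 Mb
rate = 568000.0000 / 2352.0000 = 241.4966 Mbps

241.4966 Mbps


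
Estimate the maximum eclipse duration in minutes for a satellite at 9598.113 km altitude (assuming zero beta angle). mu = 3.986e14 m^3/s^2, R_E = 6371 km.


r = 15969.1130 km
T = 334.7196 min
Eclipse fraction = arcsin(R_E/r)/pi = arcsin(6371.0000/15969.1130)/pi
= arcsin(0.3989577)/pi = 0.130628
Eclipse duration = 0.130628 * 334.7196 = 43.7237 min

43.7237 minutes


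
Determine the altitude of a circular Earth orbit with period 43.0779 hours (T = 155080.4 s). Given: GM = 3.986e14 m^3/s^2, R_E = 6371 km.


T = 155080.4 s
r = (mu*T^2/(4*pi^2))^(1/3) = (3.986e14 * 155080.4^2 / (4*pi^2))^(1/3)
r = 6.2387435e+07 m = 62387.4346 km
alt = r - R_E = 62387.4346 - 6371 = 56016.4346 km

56016.4346 km


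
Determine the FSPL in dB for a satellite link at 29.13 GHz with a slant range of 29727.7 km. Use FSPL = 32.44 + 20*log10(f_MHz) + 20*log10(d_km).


f = 29.13 GHz = 29130.0000 MHz
d = 29727.7 km
FSPL = 32.44 + 20*log10(29130.0000) + 20*log10(29727.7)
FSPL = 32.44 + 89.2868 + 89.4632
FSPL = 211.1900 dB

211.1900 dB


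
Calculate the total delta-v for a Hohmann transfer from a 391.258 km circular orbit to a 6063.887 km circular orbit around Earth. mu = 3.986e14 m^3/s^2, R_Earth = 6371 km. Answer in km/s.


r1 = 6762.2580 km = 6.762258e+06 m
r2 = 12434.8870 km = 1.2434887e+07 m
dv1 = sqrt(mu/r1)*(sqrt(2*r2/(r1+r2)) - 1) = 1061.0179 m/s
dv2 = sqrt(mu/r2)*(1 - sqrt(2*r1/(r1+r2))) = 909.5600 m/s
total dv = |dv1| + |dv2| = 1061.0179 + 909.5600 = 1970.5779 m/s = 1.9706 km/s

1.9706 km/s


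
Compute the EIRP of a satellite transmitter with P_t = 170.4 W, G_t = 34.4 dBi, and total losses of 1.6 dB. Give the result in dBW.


Pt = 170.4 W = 22.3147 dBW
EIRP = Pt_dBW + Gt - losses = 22.3147 + 34.4 - 1.6 = 55.1147 dBW

55.1147 dBW


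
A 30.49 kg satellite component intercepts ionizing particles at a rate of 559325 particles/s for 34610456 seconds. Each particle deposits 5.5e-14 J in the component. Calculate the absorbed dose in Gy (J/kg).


Total energy deposited = rate * time * E_per
  = 559325 * 34610456 * 5.5e-14 = 1.0647 J
Dose = E_total / mass = 1.0647 / 30.49
Dose = 0.03492021 Gy

0.0349 Gy


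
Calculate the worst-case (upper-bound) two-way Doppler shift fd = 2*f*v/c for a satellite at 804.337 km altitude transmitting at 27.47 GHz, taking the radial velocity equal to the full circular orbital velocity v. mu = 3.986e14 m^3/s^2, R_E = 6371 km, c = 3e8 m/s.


r = 7.175337e+06 m
v = sqrt(mu/r) = 7453.2810 m/s (worst-case radial velocity)
f = 27.47 GHz = 2.747e+10 Hz
fd = 2*f*v/c = 2*2.747e+10*7453.2810/3.0e+08
fd = 1.3649442e+06 Hz

1.3649e+06 Hz


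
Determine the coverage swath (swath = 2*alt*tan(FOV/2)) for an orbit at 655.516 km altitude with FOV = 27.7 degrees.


FOV = 27.7 deg = 0.4834562 rad
swath = 2 * alt * tan(FOV/2) = 2 * 655.516 * tan(0.2417281)
swath = 2 * 655.516 * 0.2465491
swath = 323.2337 km

323.2337 km


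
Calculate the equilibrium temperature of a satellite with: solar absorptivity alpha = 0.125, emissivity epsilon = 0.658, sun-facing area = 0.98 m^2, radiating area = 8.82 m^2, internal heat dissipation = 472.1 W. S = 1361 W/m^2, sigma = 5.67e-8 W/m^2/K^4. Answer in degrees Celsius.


Numerator = alpha*S*A_sun + Q_int = 0.125*1361*0.98 + 472.1 = 638.8225 W
Denominator = eps*sigma*A_rad = 0.658*5.67e-8*8.82 = 3.2906185e-07 W/K^4
T^4 = 1.9413448e+09 K^4
T = 209.9064 K = -63.2436 C

-63.2436 degrees Celsius


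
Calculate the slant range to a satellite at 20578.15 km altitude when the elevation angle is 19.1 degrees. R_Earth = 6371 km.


h = 20578.15 km, el = 19.1 deg
d = -R_E*sin(el) + sqrt((R_E*sin(el))^2 + 2*R_E*h + h^2)
d = -6371.0000*sin(0.3333579) + sqrt((6371.0000*0.3272179)^2 + 2*6371.0000*20578.15 + 20578.15^2)
d = 24183.3941 km

24183.3941 km


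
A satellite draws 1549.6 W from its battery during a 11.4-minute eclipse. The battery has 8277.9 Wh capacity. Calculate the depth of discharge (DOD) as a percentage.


E_used = P * t / 60 = 1549.6 * 11.4 / 60 = 294.4240 Wh
DOD = E_used / E_total * 100 = 294.4240 / 8277.9 * 100
DOD = 3.5567 %

3.5567 %


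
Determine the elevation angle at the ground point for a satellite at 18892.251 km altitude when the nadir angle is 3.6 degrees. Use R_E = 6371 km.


r = R_E + alt = 25263.2510 km
Law of sines in the satellite / Earth-center / ground-point triangle:
  sin(nadir)/R_E = sin(90 + el)/r  =>  cos(el) = (r/R_E)*sin(nadir)
cos(el) = (25263.2510 / 6371.0000) * sin(3.6 deg) = 0.2489864
el = arccos(0.2489864) = 75.5825 deg
(Earth-central angle = 90 - nadir - el = 10.8175 deg)

75.5825 degrees


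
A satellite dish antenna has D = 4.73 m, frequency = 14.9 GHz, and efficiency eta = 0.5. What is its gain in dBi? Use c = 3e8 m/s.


lambda = c/f = 3e8 / 1.49e+10 = 0.02013423 m
G = eta*(pi*D/lambda)^2 = 0.5*(pi*4.73/0.02013423)^2
G = 272346.6632 (linear)
G = 10*log10(272346.6632) = 54.3512 dBi

54.3512 dBi


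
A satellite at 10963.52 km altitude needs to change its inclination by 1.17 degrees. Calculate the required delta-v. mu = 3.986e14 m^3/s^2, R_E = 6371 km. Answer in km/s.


r = 17334.5200 km = 1.733452e+07 m
V = sqrt(mu/r) = 4795.2664 m/s
di = 1.17 deg = 0.02042035 rad
dV = 2*V*sin(di/2) = 2*4795.2664*sin(0.01021018)
dV = 97.9193 m/s = 0.09791933 km/s

0.0979 km/s


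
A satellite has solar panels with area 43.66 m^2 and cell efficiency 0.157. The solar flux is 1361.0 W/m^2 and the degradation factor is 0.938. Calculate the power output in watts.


P = area * eta * S * degradation
P = 43.66 * 0.157 * 1361.0 * 0.938
P = 8750.7313 W

8750.7313 W


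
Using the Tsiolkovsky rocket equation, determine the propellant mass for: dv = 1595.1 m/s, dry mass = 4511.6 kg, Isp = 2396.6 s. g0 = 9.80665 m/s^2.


ve = Isp * g0 = 2396.6 * 9.80665 = 23502.617390 m/s
mass ratio = exp(dv/ve) = exp(1595.1/23502.617390) = 1.07022514
m_prop = m_dry * (mr - 1) = 4511.6 * (1.07022514 - 1)
m_prop = 316.8277 kg

316.8277 kg


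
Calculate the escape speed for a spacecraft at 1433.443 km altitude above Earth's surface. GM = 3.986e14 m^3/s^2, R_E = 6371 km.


r = 6371.0 + 1433.443 = 7804.4430 km = 7.804443e+06 m
v_esc = sqrt(2*mu/r) = sqrt(2*3.986e14 / 7.804443e+06)
v_esc = 10106.7771 m/s = 10.1068 km/s

10.1068 km/s


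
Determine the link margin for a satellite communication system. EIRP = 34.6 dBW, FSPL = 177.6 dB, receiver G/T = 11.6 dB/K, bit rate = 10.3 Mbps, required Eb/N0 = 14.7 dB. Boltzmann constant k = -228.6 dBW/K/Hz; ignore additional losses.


C/N0 = EIRP - FSPL + G/T - k = 34.6 - 177.6 + 11.6 - (-228.6)
C/N0 = 97.2000 dB-Hz
R_b = 10.3 Mbps = 1.03e+07 bps -> 10*log10(R_b) = 70.1284 dB-Hz
Eb/N0 = C/N0 - 10*log10(R_b) = 97.2000 - 70.1284 = 27.0716 dB
Margin = Eb/N0 - Eb/N0_req = 27.0716 - 14.7 = 12.3716 dB (link closes)

12.3716 dB


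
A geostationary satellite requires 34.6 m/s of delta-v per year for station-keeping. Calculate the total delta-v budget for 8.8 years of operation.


dV = rate * years = 34.6 * 8.8
dV = 304.4800 m/s

304.4800 m/s


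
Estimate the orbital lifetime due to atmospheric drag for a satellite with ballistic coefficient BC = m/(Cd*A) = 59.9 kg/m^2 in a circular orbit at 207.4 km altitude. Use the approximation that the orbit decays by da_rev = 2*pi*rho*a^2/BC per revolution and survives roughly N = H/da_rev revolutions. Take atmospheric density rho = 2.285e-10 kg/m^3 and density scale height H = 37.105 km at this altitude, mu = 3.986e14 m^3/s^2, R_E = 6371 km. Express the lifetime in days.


a = R_E + alt = 6578.4000 km = 6.5784e+06 m
da_rev = 2*pi*rho*a^2/BC = 2*pi*2.285e-10*(6.5784e+06)^2/59.9 = 1037.241310 m per revolution
N = H/da_rev = 37105.0000 m / 1037.241310 m = 35.7728 revolutions
P = 2*pi*sqrt(a^3/mu) = 5309.9647 s
lifetime = N*P = 35.7728 * 5309.9647 = 189952.1739 s = 2.1985 days

2.1985 days


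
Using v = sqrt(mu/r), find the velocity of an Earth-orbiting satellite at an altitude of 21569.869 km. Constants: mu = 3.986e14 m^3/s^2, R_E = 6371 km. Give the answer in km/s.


r = R_E + alt = 6371.0 + 21569.869 = 27940.8690 km = 2.7940869e+07 m
v = sqrt(mu/r) = sqrt(3.986e14 / 2.7940869e+07) = 3777.0149 m/s = 3.7770 km/s

3.7770 km/s


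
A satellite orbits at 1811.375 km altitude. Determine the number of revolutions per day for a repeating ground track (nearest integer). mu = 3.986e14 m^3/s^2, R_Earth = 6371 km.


r = 8.182375e+06 m
T = 2*pi*sqrt(r^3/mu) = 7365.9758 s = 122.7663 min
revs/day = 1440 / 122.7663 = 11.7296
Rounded: 12 revolutions per day

12 revolutions per day


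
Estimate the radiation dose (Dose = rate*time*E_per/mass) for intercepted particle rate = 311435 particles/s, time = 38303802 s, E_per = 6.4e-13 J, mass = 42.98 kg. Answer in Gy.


Total energy deposited = rate * time * E_per
  = 311435 * 38303802 * 6.4e-13 = 7.6347 J
Dose = E_total / mass = 7.6347 / 42.98
Dose = 0.1776327 Gy

0.1776 Gy


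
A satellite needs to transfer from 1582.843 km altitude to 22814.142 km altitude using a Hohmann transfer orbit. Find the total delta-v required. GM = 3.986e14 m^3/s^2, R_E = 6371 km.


r1 = 7953.8430 km = 7.953843e+06 m
r2 = 29185.1420 km = 2.9185142e+07 m
dv1 = sqrt(mu/r1)*(sqrt(2*r2/(r1+r2)) - 1) = 1795.7160 m/s
dv2 = sqrt(mu/r2)*(1 - sqrt(2*r1/(r1+r2))) = 1276.9558 m/s
total dv = |dv1| + |dv2| = 1795.7160 + 1276.9558 = 3072.6719 m/s = 3.0727 km/s

3.0727 km/s


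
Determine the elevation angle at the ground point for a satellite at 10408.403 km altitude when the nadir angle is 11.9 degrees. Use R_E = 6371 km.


r = R_E + alt = 16779.4030 km
Law of sines in the satellite / Earth-center / ground-point triangle:
  sin(nadir)/R_E = sin(90 + el)/r  =>  cos(el) = (r/R_E)*sin(nadir)
cos(el) = (16779.4030 / 6371.0000) * sin(11.9 deg) = 0.5430832
el = arccos(0.5430832) = 57.1062 deg
(Earth-central angle = 90 - nadir - el = 20.9938 deg)

57.1062 degrees


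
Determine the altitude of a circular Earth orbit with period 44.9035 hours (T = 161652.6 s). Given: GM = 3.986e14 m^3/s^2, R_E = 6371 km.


T = 161652.6 s
r = (mu*T^2/(4*pi^2))^(1/3) = (3.986e14 * 161652.6^2 / (4*pi^2))^(1/3)
r = 6.4137838e+07 m = 64137.8378 km
alt = r - R_E = 64137.8378 - 6371 = 57766.8378 km

57766.8378 km


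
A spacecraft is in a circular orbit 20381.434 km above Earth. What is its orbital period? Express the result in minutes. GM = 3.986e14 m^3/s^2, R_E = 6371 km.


r = 26752.4340 km = 2.6752434e+07 m
T = 2*pi*sqrt(r^3/mu) = 2*pi*sqrt(1.9146522e+22 / 3.986e14)
T = 43546.7926 s = 725.7799 min

725.7799 minutes


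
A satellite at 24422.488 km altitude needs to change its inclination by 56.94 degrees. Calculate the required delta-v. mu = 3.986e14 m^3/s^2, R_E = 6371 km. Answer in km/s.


r = 30793.4880 km = 3.0793488e+07 m
V = sqrt(mu/r) = 3597.8181 m/s
di = 56.94 deg = 0.9937905 rad
dV = 2*V*sin(di/2) = 2*3597.8181*sin(0.4968952)
dV = 3430.1493 m/s = 3.4301 km/s

3.4301 km/s


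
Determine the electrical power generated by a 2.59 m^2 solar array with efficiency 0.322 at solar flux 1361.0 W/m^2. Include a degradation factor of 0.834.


P = area * eta * S * degradation
P = 2.59 * 0.322 * 1361.0 * 0.834
P = 946.6290 W

946.6290 W


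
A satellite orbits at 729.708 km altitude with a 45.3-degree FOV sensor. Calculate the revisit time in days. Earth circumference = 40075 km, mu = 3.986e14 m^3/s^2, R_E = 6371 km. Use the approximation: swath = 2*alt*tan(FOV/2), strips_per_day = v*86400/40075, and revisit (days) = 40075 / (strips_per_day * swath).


swath = 2*729.708*tan(0.3953171) = 608.9910 km
v = sqrt(mu/r) = 7492.3459 m/s = 7.4923 km/s
strips/day = v*86400/40075 = 7.4923*86400/40075 = 16.1532
coverage/day = strips * swath = 16.1532 * 608.9910 = 9837.1420 km
revisit = 40075 / 9837.1420 = 4.0738 days

4.0738 days


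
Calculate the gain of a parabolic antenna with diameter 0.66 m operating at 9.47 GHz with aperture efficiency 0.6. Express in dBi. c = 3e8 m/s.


lambda = c/f = 3e8 / 9.47e+09 = 0.03167899 m
G = eta*(pi*D/lambda)^2 = 0.6*(pi*0.66/0.03167899)^2
G = 2570.3740 (linear)
G = 10*log10(2570.3740) = 34.1000 dBi

34.1000 dBi


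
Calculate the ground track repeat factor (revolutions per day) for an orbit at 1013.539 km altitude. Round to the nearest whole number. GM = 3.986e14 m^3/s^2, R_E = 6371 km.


r = 7.384539e+06 m
T = 2*pi*sqrt(r^3/mu) = 6315.3337 s = 105.2556 min
revs/day = 1440 / 105.2556 = 13.6810
Rounded: 14 revolutions per day

14 revolutions per day


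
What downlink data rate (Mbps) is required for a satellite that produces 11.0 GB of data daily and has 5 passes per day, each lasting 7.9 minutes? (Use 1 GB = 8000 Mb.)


total contact time = 5 * 7.9 * 60 = 2370.0000 s
data = 11.0 GB = 88000.0000 Mb
rate = 88000.0000 / 2370.0000 = 37.1308 Mbps

37.1308 Mbps


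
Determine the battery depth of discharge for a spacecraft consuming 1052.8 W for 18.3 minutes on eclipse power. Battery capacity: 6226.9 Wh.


E_used = P * t / 60 = 1052.8 * 18.3 / 60 = 321.1040 Wh
DOD = E_used / E_total * 100 = 321.1040 / 6226.9 * 100
DOD = 5.1567 %

5.1567 %


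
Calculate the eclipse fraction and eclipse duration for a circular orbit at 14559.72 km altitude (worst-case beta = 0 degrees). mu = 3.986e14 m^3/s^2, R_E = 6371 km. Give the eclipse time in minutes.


r = 20930.7200 km
T = 502.2688 min
Eclipse fraction = arcsin(R_E/r)/pi = arcsin(6371.0000/20930.7200)/pi
= arcsin(0.3043851)/pi = 0.09845098
Eclipse duration = 0.09845098 * 502.2688 = 49.4489 min

49.4489 minutes


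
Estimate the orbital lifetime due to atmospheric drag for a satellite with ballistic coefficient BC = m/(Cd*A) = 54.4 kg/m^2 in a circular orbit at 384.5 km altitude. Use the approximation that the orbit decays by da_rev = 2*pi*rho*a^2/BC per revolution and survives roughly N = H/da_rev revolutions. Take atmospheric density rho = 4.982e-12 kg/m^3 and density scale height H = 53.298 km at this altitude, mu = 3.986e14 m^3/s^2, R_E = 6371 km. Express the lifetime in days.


a = R_E + alt = 6755.5000 km = 6.7555e+06 m
da_rev = 2*pi*rho*a^2/BC = 2*pi*4.982e-12*(6.7555e+06)^2/54.4 = 26.260300 m per revolution
N = H/da_rev = 53298.0000 m / 26.260300 m = 2029.6036 revolutions
P = 2*pi*sqrt(a^3/mu) = 5525.8293 s
lifetime = N*P = 2029.6036 * 5525.8293 = 1.1215243e+07 s = 129.8061 days

129.8061 days


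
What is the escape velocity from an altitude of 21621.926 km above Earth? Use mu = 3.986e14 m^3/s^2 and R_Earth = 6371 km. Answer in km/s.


r = 6371.0 + 21621.926 = 27992.9260 km = 2.7992926e+07 m
v_esc = sqrt(2*mu/r) = sqrt(2*3.986e14 / 2.7992926e+07)
v_esc = 5336.5367 m/s = 5.3365 km/s

5.3365 km/s


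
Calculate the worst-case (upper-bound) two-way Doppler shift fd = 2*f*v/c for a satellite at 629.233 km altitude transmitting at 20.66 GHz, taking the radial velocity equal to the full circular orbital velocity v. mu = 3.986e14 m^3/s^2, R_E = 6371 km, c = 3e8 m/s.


r = 7.000233e+06 m
v = sqrt(mu/r) = 7545.9235 m/s (worst-case radial velocity)
f = 20.66 GHz = 2.066e+10 Hz
fd = 2*f*v/c = 2*2.066e+10*7545.9235/3.0e+08
fd = 1.0393252e+06 Hz

1.0393e+06 Hz


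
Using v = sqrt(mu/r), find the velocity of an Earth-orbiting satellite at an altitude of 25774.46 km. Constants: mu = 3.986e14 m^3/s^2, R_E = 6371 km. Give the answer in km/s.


r = R_E + alt = 6371.0 + 25774.46 = 32145.4600 km = 3.214546e+07 m
v = sqrt(mu/r) = sqrt(3.986e14 / 3.214546e+07) = 3521.3470 m/s = 3.5213 km/s

3.5213 km/s


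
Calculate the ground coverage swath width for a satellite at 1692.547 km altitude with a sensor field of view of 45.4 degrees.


FOV = 45.4 deg = 0.7923795 rad
swath = 2 * alt * tan(FOV/2) = 2 * 1692.547 * tan(0.3961897)
swath = 2 * 1692.547 * 0.4183091
swath = 1416.0155 km

1416.0155 km


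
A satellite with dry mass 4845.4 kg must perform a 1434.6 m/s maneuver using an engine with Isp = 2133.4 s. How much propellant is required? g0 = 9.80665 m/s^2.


ve = Isp * g0 = 2133.4 * 9.80665 = 20921.507110 m/s
mass ratio = exp(dv/ve) = exp(1434.6/20921.507110) = 1.07097622
m_prop = m_dry * (mr - 1) = 4845.4 * (1.07097622 - 1)
m_prop = 343.9082 kg

343.9082 kg


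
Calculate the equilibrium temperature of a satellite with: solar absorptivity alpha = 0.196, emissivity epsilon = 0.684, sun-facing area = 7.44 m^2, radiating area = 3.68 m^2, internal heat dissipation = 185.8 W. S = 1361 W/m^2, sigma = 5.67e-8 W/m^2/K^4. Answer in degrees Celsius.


Numerator = alpha*S*A_sun + Q_int = 0.196*1361*7.44 + 185.8 = 2170.4646 W
Denominator = eps*sigma*A_rad = 0.684*5.67e-8*3.68 = 1.427207e-07 W/K^4
T^4 = 1.5207777e+10 K^4
T = 351.1692 K = 78.0192 C

78.0192 degrees Celsius


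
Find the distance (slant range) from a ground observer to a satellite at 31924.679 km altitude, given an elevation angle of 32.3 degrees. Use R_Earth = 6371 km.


h = 31924.679 km, el = 32.3 deg
d = -R_E*sin(el) + sqrt((R_E*sin(el))^2 + 2*R_E*h + h^2)
d = -6371.0000*sin(0.5637413) + sqrt((6371.0000*0.5343523)^2 + 2*6371.0000*31924.679 + 31924.679^2)
d = 34510.7971 km

34510.7971 km


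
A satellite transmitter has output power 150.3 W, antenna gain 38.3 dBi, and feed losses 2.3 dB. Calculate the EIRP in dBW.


Pt = 150.3 W = 21.7696 dBW
EIRP = Pt_dBW + Gt - losses = 21.7696 + 38.3 - 2.3 = 57.7696 dBW

57.7696 dBW


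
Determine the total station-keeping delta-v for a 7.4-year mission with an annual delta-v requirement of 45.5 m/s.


dV = rate * years = 45.5 * 7.4
dV = 336.7000 m/s

336.7000 m/s


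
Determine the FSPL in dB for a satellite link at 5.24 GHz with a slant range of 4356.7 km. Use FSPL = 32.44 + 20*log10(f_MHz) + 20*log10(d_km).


f = 5.24 GHz = 5240.0000 MHz
d = 4356.7 km
FSPL = 32.44 + 20*log10(5240.0000) + 20*log10(4356.7)
FSPL = 32.44 + 74.3866 + 72.7832
FSPL = 179.6098 dB

179.6098 dB


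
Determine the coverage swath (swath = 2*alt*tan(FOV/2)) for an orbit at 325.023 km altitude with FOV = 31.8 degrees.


FOV = 31.8 deg = 0.5550147 rad
swath = 2 * alt * tan(FOV/2) = 2 * 325.023 * tan(0.2775074)
swath = 2 * 325.023 * 0.2848575
swath = 185.1705 km

185.1705 km


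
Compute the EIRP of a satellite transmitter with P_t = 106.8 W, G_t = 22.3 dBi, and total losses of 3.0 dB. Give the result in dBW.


Pt = 106.8 W = 20.2857 dBW
EIRP = Pt_dBW + Gt - losses = 20.2857 + 22.3 - 3.0 = 39.5857 dBW

39.5857 dBW


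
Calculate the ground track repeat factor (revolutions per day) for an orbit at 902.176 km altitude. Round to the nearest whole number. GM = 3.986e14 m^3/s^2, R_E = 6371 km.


r = 7.273176e+06 m
T = 2*pi*sqrt(r^3/mu) = 6173.0155 s = 102.8836 min
revs/day = 1440 / 102.8836 = 13.9964
Rounded: 14 revolutions per day

14 revolutions per day


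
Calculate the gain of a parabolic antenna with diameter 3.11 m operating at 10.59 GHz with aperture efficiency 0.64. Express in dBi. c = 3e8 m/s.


lambda = c/f = 3e8 / 1.059e+10 = 0.02832861 m
G = eta*(pi*D/lambda)^2 = 0.64*(pi*3.11/0.02832861)^2
G = 76128.9620 (linear)
G = 10*log10(76128.9620) = 48.8155 dBi

48.8155 dBi


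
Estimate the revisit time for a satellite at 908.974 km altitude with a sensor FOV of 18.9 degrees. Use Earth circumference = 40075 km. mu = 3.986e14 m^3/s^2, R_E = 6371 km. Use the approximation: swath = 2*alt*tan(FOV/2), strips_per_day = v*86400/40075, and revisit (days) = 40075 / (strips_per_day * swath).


swath = 2*908.974*tan(0.1649336) = 302.5895 km
v = sqrt(mu/r) = 7399.5231 m/s = 7.3995 km/s
strips/day = v*86400/40075 = 7.3995*86400/40075 = 15.9531
coverage/day = strips * swath = 15.9531 * 302.5895 = 4827.2281 km
revisit = 40075 / 4827.2281 = 8.3019 days

8.3019 days


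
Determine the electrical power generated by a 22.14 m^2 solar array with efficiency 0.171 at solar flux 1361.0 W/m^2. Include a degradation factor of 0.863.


P = area * eta * S * degradation
P = 22.14 * 0.171 * 1361.0 * 0.863
P = 4446.7493 W

4446.7493 W


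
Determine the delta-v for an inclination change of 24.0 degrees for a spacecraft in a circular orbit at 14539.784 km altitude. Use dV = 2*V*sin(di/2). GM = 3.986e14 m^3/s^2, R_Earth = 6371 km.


r = 20910.7840 km = 2.0910784e+07 m
V = sqrt(mu/r) = 4365.9976 m/s
di = 24.0 deg = 0.418879 rad
dV = 2*V*sin(di/2) = 2*4365.9976*sin(0.2094395)
dV = 1815.4839 m/s = 1.8155 km/s

1.8155 km/s


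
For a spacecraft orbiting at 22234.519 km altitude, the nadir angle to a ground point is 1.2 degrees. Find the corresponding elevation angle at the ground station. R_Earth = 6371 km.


r = R_E + alt = 28605.5190 km
Law of sines in the satellite / Earth-center / ground-point triangle:
  sin(nadir)/R_E = sin(90 + el)/r  =>  cos(el) = (r/R_E)*sin(nadir)
cos(el) = (28605.5190 / 6371.0000) * sin(1.2 deg) = 0.09403057
el = arccos(0.09403057) = 84.6045 deg
(Earth-central angle = 90 - nadir - el = 4.1955 deg)

84.6045 degrees


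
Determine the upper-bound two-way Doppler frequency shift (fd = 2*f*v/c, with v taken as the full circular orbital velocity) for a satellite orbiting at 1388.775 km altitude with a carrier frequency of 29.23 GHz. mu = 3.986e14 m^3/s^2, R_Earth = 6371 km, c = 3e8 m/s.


r = 7.759775e+06 m
v = sqrt(mu/r) = 7167.1102 m/s (worst-case radial velocity)
f = 29.23 GHz = 2.923e+10 Hz
fd = 2*f*v/c = 2*2.923e+10*7167.1102/3.0e+08
fd = 1.3966309e+06 Hz

1.3966e+06 Hz


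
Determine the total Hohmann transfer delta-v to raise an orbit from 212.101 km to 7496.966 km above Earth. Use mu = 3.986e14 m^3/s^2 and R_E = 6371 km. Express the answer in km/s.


r1 = 6583.1010 km = 6.583101e+06 m
r2 = 13867.9660 km = 1.3867966e+07 m
dv1 = sqrt(mu/r1)*(sqrt(2*r2/(r1+r2)) - 1) = 1280.5262 m/s
dv2 = sqrt(mu/r2)*(1 - sqrt(2*r1/(r1+r2))) = 1059.5585 m/s
total dv = |dv1| + |dv2| = 1280.5262 + 1059.5585 = 2340.0847 m/s = 2.3401 km/s

2.3401 km/s
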